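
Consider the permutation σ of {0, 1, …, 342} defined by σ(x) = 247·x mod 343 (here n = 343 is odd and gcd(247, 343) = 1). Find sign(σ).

+1

Orbit of 333 under x↦247x: [333, 274, 107, 18, 330, 219, 242]… (length divides ord_343(247)).
7 cycles of lengths [147, 147, 21, 21, 3, 3, 1].
With 7 cycles on 343 points, sign = (−1)^{343−7} = +1.
Via Zolotarev, sign(π_{247}) = (247|343) = +1.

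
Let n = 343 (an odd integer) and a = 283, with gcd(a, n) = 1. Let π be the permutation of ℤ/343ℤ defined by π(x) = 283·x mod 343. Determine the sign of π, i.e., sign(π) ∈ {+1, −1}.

-1

Orbit of 18 under x↦283x: [18, 292, 316, 248, 212, 314, 25]… (length divides ord_343(283)).
Cycle type of π: 294 + 42 + 6 + 1; total 4 cycles.
With 4 cycles on 343 points, sign = (−1)^{343−4} = -1.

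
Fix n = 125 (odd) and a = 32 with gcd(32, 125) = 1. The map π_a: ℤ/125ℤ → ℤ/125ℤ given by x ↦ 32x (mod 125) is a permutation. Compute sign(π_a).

Trace 32: π^k(32) = [32, 24, 18, 76, 57, 74, 118] for k=0..6.
Cycle lengths of π_32 on ℤ/125ℤ: [20, 20, 20, 20, 20, 4, 4, 4, 4, 4, 4, 1]; 12 cycles in total.
125 − 12 = 113 transpositions; sign(π) = (−1)^113 = -1.

-1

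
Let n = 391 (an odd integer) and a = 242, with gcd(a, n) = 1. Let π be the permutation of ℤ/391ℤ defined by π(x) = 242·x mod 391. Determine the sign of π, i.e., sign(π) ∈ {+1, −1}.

+1

Orbit of 81 under x↦242x: [81, 52, 72, 220, 64, 239, 361]… (length divides ord_391(242)).
Decompose π into cycles: lengths [44, 44, 44, 44, 44, 44, 44, 44, 11, 11, 4, 4, 4, 4, 1] (15 cycles, including the fixed point 0).
sign(π) = (−1)^{n − #cycles} = (−1)^{391−15} = (−1)^376 = +1.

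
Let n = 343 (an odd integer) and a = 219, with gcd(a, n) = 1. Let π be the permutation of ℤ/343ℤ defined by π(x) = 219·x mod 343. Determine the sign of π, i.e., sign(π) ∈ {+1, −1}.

+1

Start at x=71: 71 → 114 → 270 → 134 → 191 → 326 → 50 → … (one orbit).
Cycle type of π: 147×2 + 21×2 + 3×2 + 1; total 7 cycles.
Σ(ℓ_i−1) = 343−7 = 336; sign = (−1)^336 = +1.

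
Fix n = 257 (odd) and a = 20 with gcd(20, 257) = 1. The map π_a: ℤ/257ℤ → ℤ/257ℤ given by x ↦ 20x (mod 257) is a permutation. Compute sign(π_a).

-1

Start at x=237: 237 → 114 → 224 → 111 → 164 → 196 → 65 → … (one orbit).
π_20 has 2 disjoint cycles with lengths [256, 1] on {0,…,256}.
With 2 cycles on 257 points, sign = (−1)^{257−2} = -1.
Check: (20/257) = -1 by Zolotarev.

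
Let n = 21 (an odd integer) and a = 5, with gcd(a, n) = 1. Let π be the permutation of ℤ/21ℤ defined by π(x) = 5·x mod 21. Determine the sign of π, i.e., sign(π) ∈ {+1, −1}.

+1

Orbit of 4 under x↦5x: [4, 20, 16, 17, 1, 5]… (length divides ord_21(5)).
The orbit structure of x ↦ 5x mod 21: 5 orbits of sizes [6, 6, 6, 2, 1].
sign(π) = (−1)^{n − #cycles} = (−1)^{21−5} = (−1)^16 = +1.
Via Zolotarev, sign(π_{5}) = (5|21) = +1.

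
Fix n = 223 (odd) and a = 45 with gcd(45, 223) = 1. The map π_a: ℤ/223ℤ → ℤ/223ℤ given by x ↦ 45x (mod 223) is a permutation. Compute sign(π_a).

Start at x=199: 199 → 35 → 14 → 184 → 29 → 190 → 76 → … (one orbit).
Cycle lengths of π_45 on ℤ/223ℤ: [222, 1]; 2 cycles in total.
Σ(ℓ_i−1) = 223−2 = 221; sign = (−1)^221 = -1.

-1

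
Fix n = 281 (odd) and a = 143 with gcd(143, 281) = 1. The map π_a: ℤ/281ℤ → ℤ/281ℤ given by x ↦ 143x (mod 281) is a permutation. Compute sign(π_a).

Orbit of 39 under x↦143x: [39, 238, 33, 223, 136, 59, 7]… (length divides ord_281(143)).
The orbit structure of x ↦ 143x mod 281: 3 orbits of sizes [140, 140, 1].
Σ(ℓ_i−1) = 281−3 = 278; sign = (−1)^278 = +1.
Zolotarev: (143|281) = +1, matching the cycle-count sign.

+1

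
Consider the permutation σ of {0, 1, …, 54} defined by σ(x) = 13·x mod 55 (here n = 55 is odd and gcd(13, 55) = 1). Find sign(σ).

+1

Orbit of 28 under x↦13x: [28, 34, 2, 26, 8, 49, 32]… (length divides ord_55(13)).
π_13 has 5 disjoint cycles with lengths [20, 20, 10, 4, 1] on {0,…,54}.
n − c = 55 − 5 = 50; sign = (−1)^50 = +1.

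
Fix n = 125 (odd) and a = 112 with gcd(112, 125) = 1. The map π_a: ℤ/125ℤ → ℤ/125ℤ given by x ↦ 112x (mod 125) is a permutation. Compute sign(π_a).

Orbit of 58 under x↦112x: [58, 121, 52, 74, 38, 6, 47]… (length divides ord_125(112)).
Cycle type of π: 100 + 20 + 4 + 1; total 4 cycles.
sign(π) = (−1)^{n − #cycles} = (−1)^{125−4} = (−1)^121 = -1.

-1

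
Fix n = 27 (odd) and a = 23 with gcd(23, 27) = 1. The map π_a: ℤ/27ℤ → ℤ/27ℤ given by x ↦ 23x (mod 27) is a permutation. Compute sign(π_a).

-1

Trace 16: π^k(16) = [16, 17, 13, 2, 19, 5, 7] for k=0..6.
The orbit structure of x ↦ 23x mod 27: 4 orbits of sizes [18, 6, 2, 1].
n − c = 27 − 4 = 23; sign = (−1)^23 = -1.
(23|27)_J = -1 (Zolotarev's lemma cross-check).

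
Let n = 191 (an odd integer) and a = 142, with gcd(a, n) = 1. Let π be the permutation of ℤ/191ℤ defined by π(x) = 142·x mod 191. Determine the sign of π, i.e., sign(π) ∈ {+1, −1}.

-1

Orbit of 82 under x↦142x: [82, 184, 152, 1, 142, 109, 7]… (length divides ord_191(142)).
Cycle lengths of π_142 on ℤ/191ℤ: [10, 10, 10, 10, 10, 10, 10, 10, 10, 10, 10, 10, 10, 10, 10, 10, 10, 10, 10, 1]; 20 cycles in total.
20 cycles on 191: each ℓ→(−1)^(ℓ−1), product (−1)^171 = -1.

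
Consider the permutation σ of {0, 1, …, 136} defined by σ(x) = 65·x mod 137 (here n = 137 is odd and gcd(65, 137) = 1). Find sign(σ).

Start at x=123: 123 → 49 → 34 → 18 → 74 → 15 → 16 → … (one orbit).
Cycle type of π: 34×4 + 1; total 5 cycles.
137 − 5 = 132 transpositions; sign(π) = (−1)^132 = +1.

+1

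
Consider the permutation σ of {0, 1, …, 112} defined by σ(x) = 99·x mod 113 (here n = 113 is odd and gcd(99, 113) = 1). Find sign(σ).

+1

Trace 57: π^k(57) = [57, 106, 98, 97, 111, 28, 60] for k=0..6.
Cycle lengths of π_99 on ℤ/113ℤ: [28, 28, 28, 28, 1]; 5 cycles in total.
n − c = 113 − 5 = 108; sign = (−1)^108 = +1.
Check: (99/113) = +1 by Zolotarev.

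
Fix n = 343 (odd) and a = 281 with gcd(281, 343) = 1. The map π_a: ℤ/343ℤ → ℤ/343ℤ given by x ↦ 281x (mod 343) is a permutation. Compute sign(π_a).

+1

Start at x=190: 190 → 225 → 113 → 197 → 134 → 267 → 253 → … (one orbit).
Cycle lengths of π_281 on ℤ/343ℤ: [49, 49, 49, 49, 49, 49, 7, 7, 7, 7, 7, 7, 1, 1, 1, 1, 1, 1, 1]; 19 cycles in total.
n − c = 343 − 19 = 324; sign = (−1)^324 = +1.
Via Zolotarev, sign(π_{281}) = (281|343) = +1.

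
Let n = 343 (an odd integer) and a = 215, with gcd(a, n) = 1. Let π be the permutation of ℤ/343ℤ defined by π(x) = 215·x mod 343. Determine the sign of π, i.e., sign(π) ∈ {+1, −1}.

Start at x=263: 263 → 293 → 226 → 227 → 99 → 19 → 312 → … (one orbit).
The orbit structure of x ↦ 215x mod 343: 16 orbits of sizes [42, 42, 42, 42, 42, 42, 42, 6, 6, 6, 6, 6, 6, 6, 6, 1].
sign(π) = (−1)^{n − #cycles} = (−1)^{343−16} = (−1)^327 = -1.
(215|343)_J = -1 (Zolotarev's lemma cross-check).

-1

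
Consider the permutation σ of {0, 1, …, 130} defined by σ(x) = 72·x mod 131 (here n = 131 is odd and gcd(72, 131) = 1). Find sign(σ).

-1

Orbit of 24 under x↦72x: [24, 25, 97, 41, 70, 62, 10]… (length divides ord_131(72)).
The orbit structure of x ↦ 72x mod 131: 2 orbits of sizes [130, 1].
With 2 cycles on 131 points, sign = (−1)^{131−2} = -1.
Zolotarev: (72|131) = -1, matching the cycle-count sign.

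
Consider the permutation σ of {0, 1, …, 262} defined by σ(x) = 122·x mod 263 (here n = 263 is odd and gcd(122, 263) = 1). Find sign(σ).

+1

Start at x=13: 13 → 8 → 187 → 196 → 242 → 68 → 143 → … (one orbit).
Decompose π into cycles: lengths [131, 131, 1] (3 cycles, including the fixed point 0).
n − c = 263 − 3 = 260; sign = (−1)^260 = +1.
(122|263)_J = +1 (Zolotarev's lemma cross-check).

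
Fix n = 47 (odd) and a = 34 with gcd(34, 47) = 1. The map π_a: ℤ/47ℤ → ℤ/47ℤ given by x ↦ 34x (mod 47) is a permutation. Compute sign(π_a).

+1

Start at x=28: 28 → 12 → 32 → 7 → 3 → 8 → 37 → … (one orbit).
π_34 has 3 disjoint cycles with lengths [23, 23, 1] on {0,…,46}.
n − c = 47 − 3 = 44; sign = (−1)^44 = +1.
Zolotarev: (34|47) = +1, matching the cycle-count sign.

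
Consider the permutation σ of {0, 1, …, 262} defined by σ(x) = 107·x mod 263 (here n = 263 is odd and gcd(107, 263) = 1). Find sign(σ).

-1

Trace 64: π^k(64) = [64, 10, 18, 85, 153, 65, 117] for k=0..6.
Cycle type of π: 262 + 1; total 2 cycles.
sign(π) = (−1)^{n − #cycles} = (−1)^{263−2} = (−1)^261 = -1.
Via Zolotarev, sign(π_{107}) = (107|263) = -1.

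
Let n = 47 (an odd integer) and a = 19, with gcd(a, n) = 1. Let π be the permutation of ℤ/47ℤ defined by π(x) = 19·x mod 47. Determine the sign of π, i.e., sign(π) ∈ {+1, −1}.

-1

Start at x=13: 13 → 12 → 40 → 8 → 11 → 21 → 23 → … (one orbit).
Cycle type of π: 46 + 1; total 2 cycles.
n − c = 47 − 2 = 45; sign = (−1)^45 = -1.
Check: (19/47) = -1 by Zolotarev.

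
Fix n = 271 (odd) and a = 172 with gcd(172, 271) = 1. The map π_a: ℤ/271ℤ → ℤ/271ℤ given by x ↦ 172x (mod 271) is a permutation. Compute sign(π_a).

-1

Start at x=103: 103 → 101 → 28 → 209 → 176 → 191 → 61 → … (one orbit).
Cycle type of π: 270 + 1; total 2 cycles.
n − c = 271 − 2 = 269; sign = (−1)^269 = -1.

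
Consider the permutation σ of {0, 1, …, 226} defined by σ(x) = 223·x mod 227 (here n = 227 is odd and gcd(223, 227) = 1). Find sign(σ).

-1

Orbit of 106 under x↦223x: [106, 30, 107, 26, 123, 189, 152]… (length divides ord_227(223)).
π_223 has 2 disjoint cycles with lengths [226, 1] on {0,…,226}.
sign(π) = (−1)^{n − #cycles} = (−1)^{227−2} = (−1)^225 = -1.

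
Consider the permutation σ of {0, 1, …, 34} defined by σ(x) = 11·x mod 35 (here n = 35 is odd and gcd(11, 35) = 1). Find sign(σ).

Trace 11: π^k(11) = [11, 16, 1] for k=0..2.
Decompose π into cycles: lengths [3, 3, 3, 3, 3, 3, 3, 3, 3, 3, 1, 1, 1, 1, 1] (15 cycles, including the fixed point 0).
n − c = 35 − 15 = 20; sign = (−1)^20 = +1.
Check: (11/35) = +1 by Zolotarev.

+1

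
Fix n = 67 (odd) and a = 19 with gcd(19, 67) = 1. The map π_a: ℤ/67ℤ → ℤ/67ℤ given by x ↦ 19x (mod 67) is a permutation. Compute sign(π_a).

Trace 55: π^k(55) = [55, 40, 23, 35, 62, 39, 4] for k=0..6.
The orbit structure of x ↦ 19x mod 67: 3 orbits of sizes [33, 33, 1].
Σ(ℓ_i−1) = 67−3 = 64; sign = (−1)^64 = +1.

+1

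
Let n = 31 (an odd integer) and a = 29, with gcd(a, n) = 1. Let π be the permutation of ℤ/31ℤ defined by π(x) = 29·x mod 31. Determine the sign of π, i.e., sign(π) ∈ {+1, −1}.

-1

Orbit of 4 under x↦29x: [4, 23, 16, 30, 2, 27, 8]… (length divides ord_31(29)).
Cycle lengths of π_29 on ℤ/31ℤ: [10, 10, 10, 1]; 4 cycles in total.
With 4 cycles on 31 points, sign = (−1)^{31−4} = -1.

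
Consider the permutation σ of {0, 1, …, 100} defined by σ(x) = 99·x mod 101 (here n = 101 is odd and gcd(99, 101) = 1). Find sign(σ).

Start at x=27: 27 → 47 → 7 → 87 → 28 → 45 → 11 → … (one orbit).
2 cycles of lengths [100, 1].
sign(π) = (−1)^{n − #cycles} = (−1)^{101−2} = (−1)^99 = -1.
The Jacobi symbol (99|101) = -1 (Zolotarev) agrees.

-1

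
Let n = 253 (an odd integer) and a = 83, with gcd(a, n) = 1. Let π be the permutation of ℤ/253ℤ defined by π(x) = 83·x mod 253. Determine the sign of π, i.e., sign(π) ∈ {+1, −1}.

Orbit of 217 under x↦83x: [217, 48, 189, 1, 83, 58, 7]… (length divides ord_253(83)).
π_83 has 5 disjoint cycles with lengths [110, 110, 22, 10, 1] on {0,…,252}.
With 5 cycles on 253 points, sign = (−1)^{253−5} = +1.
(83|253)_J = +1 (Zolotarev's lemma cross-check).

+1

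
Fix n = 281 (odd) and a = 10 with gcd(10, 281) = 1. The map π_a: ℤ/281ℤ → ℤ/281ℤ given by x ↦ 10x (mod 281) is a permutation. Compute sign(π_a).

Trace 247: π^k(247) = [247, 222, 253, 1, 10, 100, 157] for k=0..6.
Cycle lengths of π_10 on ℤ/281ℤ: [28, 28, 28, 28, 28, 28, 28, 28, 28, 28, 1]; 11 cycles in total.
11 cycles on 281: each ℓ→(−1)^(ℓ−1), product (−1)^270 = +1.

+1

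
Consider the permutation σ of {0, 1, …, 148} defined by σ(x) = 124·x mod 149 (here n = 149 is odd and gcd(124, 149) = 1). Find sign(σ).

Orbit of 125 under x↦124x: [125, 4, 49, 116, 80, 86, 85]… (length divides ord_149(124)).
Cycle lengths of π_124 on ℤ/149ℤ: [74, 74, 1]; 3 cycles in total.
149 − 3 = 146 transpositions; sign(π) = (−1)^146 = +1.
The Jacobi symbol (124|149) = +1 (Zolotarev) agrees.

+1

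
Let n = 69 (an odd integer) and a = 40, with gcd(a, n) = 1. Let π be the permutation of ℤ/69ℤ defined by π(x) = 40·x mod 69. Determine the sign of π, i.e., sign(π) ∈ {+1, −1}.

Trace 55: π^k(55) = [55, 61, 25, 34, 49, 28, 16] for k=0..6.
Cycle lengths of π_40 on ℤ/69ℤ: [22, 22, 22, 1, 1, 1]; 6 cycles in total.
With 6 cycles on 69 points, sign = (−1)^{69−6} = -1.
(40|69)_J = -1 (Zolotarev's lemma cross-check).

-1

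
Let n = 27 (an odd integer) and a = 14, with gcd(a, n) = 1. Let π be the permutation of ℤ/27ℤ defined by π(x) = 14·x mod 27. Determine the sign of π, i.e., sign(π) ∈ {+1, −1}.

-1

Orbit of 16 under x↦14x: [16, 8, 4, 2, 1, 14, 7]… (length divides ord_27(14)).
Cycle lengths of π_14 on ℤ/27ℤ: [18, 6, 2, 1]; 4 cycles in total.
Σ(ℓ_i−1) = 27−4 = 23; sign = (−1)^23 = -1.
Check: (14/27) = -1 by Zolotarev.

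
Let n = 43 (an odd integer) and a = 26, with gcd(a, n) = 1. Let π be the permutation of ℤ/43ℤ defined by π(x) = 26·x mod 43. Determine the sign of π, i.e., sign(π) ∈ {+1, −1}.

-1

Start at x=14: 14 → 20 → 4 → 18 → 38 → 42 → 17 → … (one orbit).
The orbit structure of x ↦ 26x mod 43: 2 orbits of sizes [42, 1].
43 − 2 = 41 transpositions; sign(π) = (−1)^41 = -1.
(26|43)_J = -1 (Zolotarev's lemma cross-check).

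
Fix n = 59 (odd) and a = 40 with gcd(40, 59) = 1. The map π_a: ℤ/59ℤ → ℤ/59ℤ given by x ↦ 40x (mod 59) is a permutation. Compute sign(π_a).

Trace 6: π^k(6) = [6, 4, 42, 28, 58, 19, 52] for k=0..6.
Cycle lengths of π_40 on ℤ/59ℤ: [58, 1]; 2 cycles in total.
Σ(ℓ_i−1) = 59−2 = 57; sign = (−1)^57 = -1.
Check: (40/59) = -1 by Zolotarev.

-1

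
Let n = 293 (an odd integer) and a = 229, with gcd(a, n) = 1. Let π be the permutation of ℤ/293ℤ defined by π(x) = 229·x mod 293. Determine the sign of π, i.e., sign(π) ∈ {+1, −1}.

Trace 59: π^k(59) = [59, 33, 232, 95, 73, 16, 148] for k=0..6.
The orbit structure of x ↦ 229x mod 293: 5 orbits of sizes [73, 73, 73, 73, 1].
With 5 cycles on 293 points, sign = (−1)^{293−5} = +1.

+1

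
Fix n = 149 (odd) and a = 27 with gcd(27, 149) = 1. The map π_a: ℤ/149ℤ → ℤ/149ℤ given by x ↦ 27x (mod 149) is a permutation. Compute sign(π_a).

Trace 13: π^k(13) = [13, 53, 90, 46, 50, 9, 94] for k=0..6.
The orbit structure of x ↦ 27x mod 149: 2 orbits of sizes [148, 1].
2 cycles on 149: each ℓ→(−1)^(ℓ−1), product (−1)^147 = -1.
(27|149)_J = -1 (Zolotarev's lemma cross-check).

-1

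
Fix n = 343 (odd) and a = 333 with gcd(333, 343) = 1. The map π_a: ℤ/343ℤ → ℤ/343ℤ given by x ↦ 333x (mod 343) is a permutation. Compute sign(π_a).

+1

Orbit of 254 under x↦333x: [254, 204, 18, 163, 85, 179, 268]… (length divides ord_343(333)).
π_333 has 7 disjoint cycles with lengths [147, 147, 21, 21, 3, 3, 1] on {0,…,342}.
sign(π) = (−1)^{n − #cycles} = (−1)^{343−7} = (−1)^336 = +1.
The Jacobi symbol (333|343) = +1 (Zolotarev) agrees.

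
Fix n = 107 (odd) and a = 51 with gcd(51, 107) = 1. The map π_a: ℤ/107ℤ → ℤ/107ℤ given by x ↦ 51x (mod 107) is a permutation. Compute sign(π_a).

Start at x=64: 64 → 54 → 79 → 70 → 39 → 63 → 3 → … (one orbit).
Cycle type of π: 106 + 1; total 2 cycles.
With 2 cycles on 107 points, sign = (−1)^{107−2} = -1.
The Jacobi symbol (51|107) = -1 (Zolotarev) agrees.

-1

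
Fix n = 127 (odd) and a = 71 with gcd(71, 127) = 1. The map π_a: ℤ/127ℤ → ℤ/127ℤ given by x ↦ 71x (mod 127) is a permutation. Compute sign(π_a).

Orbit of 21 under x↦71x: [21, 94, 70, 17, 64, 99, 44]… (length divides ord_127(71)).
Decompose π into cycles: lengths [63, 63, 1] (3 cycles, including the fixed point 0).
3 cycles on 127: each ℓ→(−1)^(ℓ−1), product (−1)^124 = +1.
Via Zolotarev, sign(π_{71}) = (71|127) = +1.

+1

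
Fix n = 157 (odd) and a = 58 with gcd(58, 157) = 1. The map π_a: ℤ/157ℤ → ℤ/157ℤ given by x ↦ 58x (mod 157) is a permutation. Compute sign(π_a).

+1

Start at x=75: 75 → 111 → 1 → 58 → 67 → 118 → 93 → … (one orbit).
Cycle type of π: 26×6 + 1; total 7 cycles.
157 − 7 = 150 transpositions; sign(π) = (−1)^150 = +1.
Check: (58/157) = +1 by Zolotarev.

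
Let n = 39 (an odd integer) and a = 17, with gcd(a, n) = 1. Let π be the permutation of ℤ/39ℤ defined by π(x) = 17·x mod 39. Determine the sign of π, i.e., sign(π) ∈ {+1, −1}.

Trace 23: π^k(23) = [23, 1, 17, 16, 38, 22] for k=0..5.
The orbit structure of x ↦ 17x mod 39: 8 orbits of sizes [6, 6, 6, 6, 6, 6, 2, 1].
Σ(ℓ_i−1) = 39−8 = 31; sign = (−1)^31 = -1.

-1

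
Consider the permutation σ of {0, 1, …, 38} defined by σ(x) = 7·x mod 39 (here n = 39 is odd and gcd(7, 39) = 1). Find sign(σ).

Orbit of 1 under x↦7x: [1, 7, 10, 31, 22, 37, 25]… (length divides ord_39(7)).
Cycle type of π: 12×3 + 1×3; total 6 cycles.
n − c = 39 − 6 = 33; sign = (−1)^33 = -1.

-1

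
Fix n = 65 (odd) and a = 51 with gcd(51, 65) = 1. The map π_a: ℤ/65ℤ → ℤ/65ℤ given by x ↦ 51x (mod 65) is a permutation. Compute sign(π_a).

Orbit of 1 under x↦51x: [1, 51]… (length divides ord_65(51)).
π_51 has 35 disjoint cycles with lengths [2, 2, 2, 2, 2, 2, 2, 2, 2, 2, 2, 2, 2, 2, 2, 2, 2, 2, 2, 2, 2, 2, 2, 2, 2, 2, 2, 2, 2, 2, 1, 1, 1, 1, 1] on {0,…,64}.
sign(π) = (−1)^{n − #cycles} = (−1)^{65−35} = (−1)^30 = +1.
Zolotarev: (51|65) = +1, matching the cycle-count sign.

+1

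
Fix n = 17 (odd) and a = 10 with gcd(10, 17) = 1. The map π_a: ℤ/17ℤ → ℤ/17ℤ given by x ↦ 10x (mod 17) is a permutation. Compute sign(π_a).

Orbit of 16 under x↦10x: [16, 7, 2, 3, 13, 11, 8]… (length divides ord_17(10)).
π_10 has 2 disjoint cycles with lengths [16, 1] on {0,…,16}.
2 cycles on 17: each ℓ→(−1)^(ℓ−1), product (−1)^15 = -1.

-1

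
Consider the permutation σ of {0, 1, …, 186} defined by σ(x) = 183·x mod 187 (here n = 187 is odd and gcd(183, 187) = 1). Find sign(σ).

Orbit of 169 under x↦183x: [169, 72, 86, 30, 67, 106, 137]… (length divides ord_187(183)).
Cycle lengths of π_183 on ℤ/187ℤ: [20, 20, 20, 20, 20, 20, 20, 20, 10, 4, 4, 4, 4, 1]; 14 cycles in total.
Σ(ℓ_i−1) = 187−14 = 173; sign = (−1)^173 = -1.

-1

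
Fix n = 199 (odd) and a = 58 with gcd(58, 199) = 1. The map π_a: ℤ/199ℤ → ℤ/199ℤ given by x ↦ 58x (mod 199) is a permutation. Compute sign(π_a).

+1

Trace 180: π^k(180) = [180, 92, 162, 43, 106, 178, 175] for k=0..6.
Cycle type of π: 9×22 + 1; total 23 cycles.
199 − 23 = 176 transpositions; sign(π) = (−1)^176 = +1.
Via Zolotarev, sign(π_{58}) = (58|199) = +1.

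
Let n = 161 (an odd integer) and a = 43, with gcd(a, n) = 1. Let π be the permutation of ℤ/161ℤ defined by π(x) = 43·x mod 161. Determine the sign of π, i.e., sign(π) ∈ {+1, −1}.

Trace 8: π^k(8) = [8, 22, 141, 106, 50, 57, 36] for k=0..6.
The orbit structure of x ↦ 43x mod 161: 14 orbits of sizes [22, 22, 22, 22, 22, 22, 22, 1, 1, 1, 1, 1, 1, 1].
161 − 14 = 147 transpositions; sign(π) = (−1)^147 = -1.

-1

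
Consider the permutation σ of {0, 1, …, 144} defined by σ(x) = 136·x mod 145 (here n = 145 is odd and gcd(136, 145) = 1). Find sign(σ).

+1

Trace 141: π^k(141) = [141, 36, 111, 16, 1, 136, 81] for k=0..6.
Decompose π into cycles: lengths [7, 7, 7, 7, 7, 7, 7, 7, 7, 7, 7, 7, 7, 7, 7, 7, 7, 7, 7, 7, 1, 1, 1, 1, 1] (25 cycles, including the fixed point 0).
sign(π) = (−1)^{n − #cycles} = (−1)^{145−25} = (−1)^120 = +1.
Zolotarev: (136|145) = +1, matching the cycle-count sign.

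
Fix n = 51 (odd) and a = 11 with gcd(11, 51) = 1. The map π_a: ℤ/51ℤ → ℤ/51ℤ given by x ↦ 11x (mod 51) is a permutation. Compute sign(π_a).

+1

Trace 23: π^k(23) = [23, 49, 29, 13, 41, 43, 14] for k=0..6.
π_11 has 5 disjoint cycles with lengths [16, 16, 16, 2, 1] on {0,…,50}.
sign(π) = (−1)^{n − #cycles} = (−1)^{51−5} = (−1)^46 = +1.
Via Zolotarev, sign(π_{11}) = (11|51) = +1.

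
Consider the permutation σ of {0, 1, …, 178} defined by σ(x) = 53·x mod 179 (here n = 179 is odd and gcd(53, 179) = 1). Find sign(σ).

Trace 149: π^k(149) = [149, 21, 39, 98, 3, 159, 14] for k=0..6.
Cycle type of π: 178 + 1; total 2 cycles.
sign(π) = (−1)^{n − #cycles} = (−1)^{179−2} = (−1)^177 = -1.
Zolotarev: (53|179) = -1, matching the cycle-count sign.

-1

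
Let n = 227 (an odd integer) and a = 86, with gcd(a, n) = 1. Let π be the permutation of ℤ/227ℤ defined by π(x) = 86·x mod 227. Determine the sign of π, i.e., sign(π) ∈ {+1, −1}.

Orbit of 89 under x↦86x: [89, 163, 171, 178, 99, 115, 129]… (length divides ord_227(86)).
2 cycles of lengths [226, 1].
227 − 2 = 225 transpositions; sign(π) = (−1)^225 = -1.

-1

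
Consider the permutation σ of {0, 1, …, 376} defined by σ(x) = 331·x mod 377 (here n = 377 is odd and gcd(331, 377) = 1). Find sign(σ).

Start at x=231: 231 → 307 → 204 → 41 → 376 → 46 → 146 → … (one orbit).
The orbit structure of x ↦ 331x mod 377: 37 orbits of sizes [12, 12, 12, 12, 12, 12, 12, 12, 12, 12, 12, 12, 12, 12, 12, 12, 12, 12, 12, 12, 12, 12, 12, 12, 12, 12, 12, 12, 12, 4, 4, 4, 4, 4, 4, 4, 1].
n − c = 377 − 37 = 340; sign = (−1)^340 = +1.

+1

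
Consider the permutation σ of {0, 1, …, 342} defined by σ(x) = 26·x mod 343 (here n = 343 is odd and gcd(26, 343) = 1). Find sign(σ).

Start at x=33: 33 → 172 → 13 → 338 → 213 → 50 → 271 → … (one orbit).
Cycle lengths of π_26 on ℤ/343ℤ: [294, 42, 6, 1]; 4 cycles in total.
Σ(ℓ_i−1) = 343−4 = 339; sign = (−1)^339 = -1.
Zolotarev: (26|343) = -1, matching the cycle-count sign.

-1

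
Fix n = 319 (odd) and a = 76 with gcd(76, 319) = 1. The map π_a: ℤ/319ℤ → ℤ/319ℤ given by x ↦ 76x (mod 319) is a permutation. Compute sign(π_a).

+1

Orbit of 98 under x↦76x: [98, 111, 142, 265, 43, 78, 186]… (length divides ord_319(76)).
The orbit structure of x ↦ 76x mod 319: 17 orbits of sizes [28, 28, 28, 28, 28, 28, 28, 28, 28, 28, 28, 2, 2, 2, 2, 2, 1].
sign(π) = (−1)^{n − #cycles} = (−1)^{319−17} = (−1)^302 = +1.
Zolotarev: (76|319) = +1, matching the cycle-count sign.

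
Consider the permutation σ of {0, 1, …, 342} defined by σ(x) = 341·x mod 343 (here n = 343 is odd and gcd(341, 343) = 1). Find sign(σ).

Start at x=277: 277 → 132 → 79 → 185 → 316 → 54 → 235 → … (one orbit).
Cycle lengths of π_341 on ℤ/343ℤ: [294, 42, 6, 1]; 4 cycles in total.
343 − 4 = 339 transpositions; sign(π) = (−1)^339 = -1.
Zolotarev: (341|343) = -1, matching the cycle-count sign.

-1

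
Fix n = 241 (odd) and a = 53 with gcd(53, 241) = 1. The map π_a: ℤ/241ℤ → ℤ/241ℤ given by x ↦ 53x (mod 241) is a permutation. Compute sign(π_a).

Start at x=147: 147 → 79 → 90 → 191 → 1 → 53 → 158 → … (one orbit).
Cycle type of π: 120×2 + 1; total 3 cycles.
241 − 3 = 238 transpositions; sign(π) = (−1)^238 = +1.

+1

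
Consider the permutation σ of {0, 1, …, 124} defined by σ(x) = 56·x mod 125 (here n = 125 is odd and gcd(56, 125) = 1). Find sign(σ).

+1

Start at x=31: 31 → 111 → 91 → 96 → 1 → 56 → 11 → … (one orbit).
13 cycles of lengths [25, 25, 25, 25, 5, 5, 5, 5, 1, 1, 1, 1, 1].
With 13 cycles on 125 points, sign = (−1)^{125−13} = +1.
Check: (56/125) = +1 by Zolotarev.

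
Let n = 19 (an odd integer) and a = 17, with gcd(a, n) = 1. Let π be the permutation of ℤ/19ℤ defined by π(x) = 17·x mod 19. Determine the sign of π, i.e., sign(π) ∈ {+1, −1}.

Start at x=5: 5 → 9 → 1 → 17 → 4 → 11 → 16 → … (one orbit).
π_17 has 3 disjoint cycles with lengths [9, 9, 1] on {0,…,18}.
19 − 3 = 16 transpositions; sign(π) = (−1)^16 = +1.
(17|19)_J = +1 (Zolotarev's lemma cross-check).

+1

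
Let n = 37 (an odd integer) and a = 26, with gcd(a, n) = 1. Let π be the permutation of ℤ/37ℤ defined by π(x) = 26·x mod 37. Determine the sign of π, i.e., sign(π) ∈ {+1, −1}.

+1

Start at x=26: 26 → 10 → 1 → 26 (one orbit).
The orbit structure of x ↦ 26x mod 37: 13 orbits of sizes [3, 3, 3, 3, 3, 3, 3, 3, 3, 3, 3, 3, 1].
37 − 13 = 24 transpositions; sign(π) = (−1)^24 = +1.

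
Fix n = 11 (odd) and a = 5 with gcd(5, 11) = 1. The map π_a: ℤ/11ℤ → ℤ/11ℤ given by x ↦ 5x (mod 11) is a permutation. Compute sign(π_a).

+1

Start at x=1: 1 → 5 → 3 → 4 → 9 → 1 (one orbit).
3 cycles of lengths [5, 5, 1].
11 − 3 = 8 transpositions; sign(π) = (−1)^8 = +1.
The Jacobi symbol (5|11) = +1 (Zolotarev) agrees.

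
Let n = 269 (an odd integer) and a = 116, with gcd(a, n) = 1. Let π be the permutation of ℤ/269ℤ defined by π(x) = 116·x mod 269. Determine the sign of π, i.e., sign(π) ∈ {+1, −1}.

Orbit of 229 under x↦116x: [229, 202, 29, 136, 174, 9, 237]… (length divides ord_269(116)).
Cycle lengths of π_116 on ℤ/269ℤ: [268, 1]; 2 cycles in total.
With 2 cycles on 269 points, sign = (−1)^{269−2} = -1.
The Jacobi symbol (116|269) = -1 (Zolotarev) agrees.

-1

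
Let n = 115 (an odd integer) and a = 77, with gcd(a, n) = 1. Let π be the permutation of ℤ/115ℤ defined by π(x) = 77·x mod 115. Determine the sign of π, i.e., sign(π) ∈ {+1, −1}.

Start at x=58: 58 → 96 → 32 → 49 → 93 → 31 → 87 → … (one orbit).
π_77 has 6 disjoint cycles with lengths [44, 44, 11, 11, 4, 1] on {0,…,114}.
With 6 cycles on 115 points, sign = (−1)^{115−6} = -1.
(77|115)_J = -1 (Zolotarev's lemma cross-check).

-1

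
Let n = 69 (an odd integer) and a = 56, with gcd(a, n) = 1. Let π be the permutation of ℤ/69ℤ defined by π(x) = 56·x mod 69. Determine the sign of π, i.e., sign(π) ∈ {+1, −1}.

+1

Orbit of 56 under x↦56x: [56, 31, 11, 64, 65, 52, 14]… (length divides ord_69(56)).
5 cycles of lengths [22, 22, 22, 2, 1].
5 cycles on 69: each ℓ→(−1)^(ℓ−1), product (−1)^64 = +1.
Zolotarev: (56|69) = +1, matching the cycle-count sign.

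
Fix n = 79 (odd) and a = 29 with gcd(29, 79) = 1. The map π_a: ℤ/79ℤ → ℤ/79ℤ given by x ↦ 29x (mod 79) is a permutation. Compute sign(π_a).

-1

Start at x=20: 20 → 27 → 72 → 34 → 38 → 75 → 42 → … (one orbit).
π_29 has 2 disjoint cycles with lengths [78, 1] on {0,…,78}.
n − c = 79 − 2 = 77; sign = (−1)^77 = -1.
(29|79)_J = -1 (Zolotarev's lemma cross-check).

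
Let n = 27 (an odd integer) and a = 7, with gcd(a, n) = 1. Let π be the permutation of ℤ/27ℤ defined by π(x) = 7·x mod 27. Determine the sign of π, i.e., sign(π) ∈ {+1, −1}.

Trace 7: π^k(7) = [7, 22, 19, 25, 13, 10, 16] for k=0..6.
7 cycles of lengths [9, 9, 3, 3, 1, 1, 1].
With 7 cycles on 27 points, sign = (−1)^{27−7} = +1.
The Jacobi symbol (7|27) = +1 (Zolotarev) agrees.

+1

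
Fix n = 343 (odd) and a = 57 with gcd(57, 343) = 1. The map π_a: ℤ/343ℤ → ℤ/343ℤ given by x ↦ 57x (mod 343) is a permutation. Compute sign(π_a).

Trace 183: π^k(183) = [183, 141, 148, 204, 309, 120, 323] for k=0..6.
Cycle lengths of π_57 on ℤ/343ℤ: [49, 49, 49, 49, 49, 49, 7, 7, 7, 7, 7, 7, 1, 1, 1, 1, 1, 1, 1]; 19 cycles in total.
343 − 19 = 324 transpositions; sign(π) = (−1)^324 = +1.
Zolotarev: (57|343) = +1, matching the cycle-count sign.

+1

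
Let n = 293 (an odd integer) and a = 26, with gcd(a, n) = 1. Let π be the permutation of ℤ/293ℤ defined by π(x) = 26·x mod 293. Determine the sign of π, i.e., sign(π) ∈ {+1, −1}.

Trace 186: π^k(186) = [186, 148, 39, 135, 287, 137, 46] for k=0..6.
Decompose π into cycles: lengths [73, 73, 73, 73, 1] (5 cycles, including the fixed point 0).
5 cycles on 293: each ℓ→(−1)^(ℓ−1), product (−1)^288 = +1.

+1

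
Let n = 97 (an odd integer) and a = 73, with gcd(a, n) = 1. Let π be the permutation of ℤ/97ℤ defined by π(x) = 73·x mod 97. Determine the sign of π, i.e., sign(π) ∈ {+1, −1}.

+1

Orbit of 54 under x↦73x: [54, 62, 64, 16, 4, 1, 73]… (length divides ord_97(73)).
π_73 has 5 disjoint cycles with lengths [24, 24, 24, 24, 1] on {0,…,96}.
With 5 cycles on 97 points, sign = (−1)^{97−5} = +1.
(73|97)_J = +1 (Zolotarev's lemma cross-check).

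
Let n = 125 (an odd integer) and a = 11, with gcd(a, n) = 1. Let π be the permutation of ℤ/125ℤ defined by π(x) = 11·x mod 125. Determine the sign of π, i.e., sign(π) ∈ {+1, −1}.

+1

Start at x=111: 111 → 96 → 56 → 116 → 26 → 36 → 21 → … (one orbit).
Cycle type of π: 25×4 + 5×4 + 1×5; total 13 cycles.
sign(π) = (−1)^{n − #cycles} = (−1)^{125−13} = (−1)^112 = +1.
Via Zolotarev, sign(π_{11}) = (11|125) = +1.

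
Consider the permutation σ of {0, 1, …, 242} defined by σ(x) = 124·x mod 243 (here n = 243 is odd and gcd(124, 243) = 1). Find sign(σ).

+1

Start at x=193: 193 → 118 → 52 → 130 → 82 → 205 → 148 → … (one orbit).
11 cycles of lengths [81, 81, 27, 27, 9, 9, 3, 3, 1, 1, 1].
sign(π) = (−1)^{n − #cycles} = (−1)^{243−11} = (−1)^232 = +1.
Via Zolotarev, sign(π_{124}) = (124|243) = +1.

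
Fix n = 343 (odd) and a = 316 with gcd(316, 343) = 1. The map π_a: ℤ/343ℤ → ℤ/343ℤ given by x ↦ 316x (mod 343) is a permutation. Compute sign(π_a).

Trace 1: π^k(1) = [1, 316, 43, 211, 134, 155, 274] for k=0..6.
19 cycles of lengths [49, 49, 49, 49, 49, 49, 7, 7, 7, 7, 7, 7, 1, 1, 1, 1, 1, 1, 1].
With 19 cycles on 343 points, sign = (−1)^{343−19} = +1.

+1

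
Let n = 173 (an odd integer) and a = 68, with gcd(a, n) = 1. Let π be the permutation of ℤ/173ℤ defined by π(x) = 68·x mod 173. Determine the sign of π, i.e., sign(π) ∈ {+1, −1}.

Trace 110: π^k(110) = [110, 41, 20, 149, 98, 90, 65] for k=0..6.
Cycle lengths of π_68 on ℤ/173ℤ: [172, 1]; 2 cycles in total.
n − c = 173 − 2 = 171; sign = (−1)^171 = -1.
The Jacobi symbol (68|173) = -1 (Zolotarev) agrees.

-1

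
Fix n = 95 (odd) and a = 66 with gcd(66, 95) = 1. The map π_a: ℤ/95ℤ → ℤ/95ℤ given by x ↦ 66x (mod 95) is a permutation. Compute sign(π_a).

+1

Orbit of 16 under x↦66x: [16, 11, 61, 36, 1, 66, 81]… (length divides ord_95(66)).
Cycle lengths of π_66 on ℤ/95ℤ: [9, 9, 9, 9, 9, 9, 9, 9, 9, 9, 1, 1, 1, 1, 1]; 15 cycles in total.
15 cycles on 95: each ℓ→(−1)^(ℓ−1), product (−1)^80 = +1.
(66|95)_J = +1 (Zolotarev's lemma cross-check).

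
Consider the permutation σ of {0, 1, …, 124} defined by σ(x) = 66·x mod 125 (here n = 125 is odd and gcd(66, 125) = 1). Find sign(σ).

+1

Orbit of 11 under x↦66x: [11, 101, 41, 81, 96, 86, 51]… (length divides ord_125(66)).
13 cycles of lengths [25, 25, 25, 25, 5, 5, 5, 5, 1, 1, 1, 1, 1].
Σ(ℓ_i−1) = 125−13 = 112; sign = (−1)^112 = +1.
Check: (66/125) = +1 by Zolotarev.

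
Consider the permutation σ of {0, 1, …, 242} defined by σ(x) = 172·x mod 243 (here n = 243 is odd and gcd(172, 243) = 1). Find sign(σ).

Trace 28: π^k(28) = [28, 199, 208, 55, 226, 235, 82] for k=0..6.
Decompose π into cycles: lengths [27, 27, 27, 27, 27, 27, 9, 9, 9, 9, 9, 9, 3, 3, 3, 3, 3, 3, 1, 1, 1, 1, 1, 1, 1, 1, 1] (27 cycles, including the fixed point 0).
Σ(ℓ_i−1) = 243−27 = 216; sign = (−1)^216 = +1.

+1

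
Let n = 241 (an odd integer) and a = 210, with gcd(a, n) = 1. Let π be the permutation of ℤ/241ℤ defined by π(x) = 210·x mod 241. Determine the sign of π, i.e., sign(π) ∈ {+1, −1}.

-1

Start at x=143: 143 → 146 → 53 → 44 → 82 → 109 → 236 → … (one orbit).
Cycle type of π: 240 + 1; total 2 cycles.
sign(π) = (−1)^{n − #cycles} = (−1)^{241−2} = (−1)^239 = -1.
(210|241)_J = -1 (Zolotarev's lemma cross-check).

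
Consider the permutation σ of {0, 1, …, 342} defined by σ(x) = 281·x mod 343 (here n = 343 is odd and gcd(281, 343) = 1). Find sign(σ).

Orbit of 309 under x↦281x: [309, 50, 330, 120, 106, 288, 323]… (length divides ord_343(281)).
Cycle type of π: 49×6 + 7×6 + 1×7; total 19 cycles.
n − c = 343 − 19 = 324; sign = (−1)^324 = +1.

+1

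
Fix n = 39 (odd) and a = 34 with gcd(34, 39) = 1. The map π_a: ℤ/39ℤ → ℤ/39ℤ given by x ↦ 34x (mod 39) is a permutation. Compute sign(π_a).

Trace 31: π^k(31) = [31, 1, 34, 25] for k=0..3.
Cycle lengths of π_34 on ℤ/39ℤ: [4, 4, 4, 4, 4, 4, 4, 4, 4, 1, 1, 1]; 12 cycles in total.
sign(π) = (−1)^{n − #cycles} = (−1)^{39−12} = (−1)^27 = -1.
Zolotarev: (34|39) = -1, matching the cycle-count sign.

-1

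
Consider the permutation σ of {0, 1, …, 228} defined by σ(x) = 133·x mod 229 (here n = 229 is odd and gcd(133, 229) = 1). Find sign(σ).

Orbit of 220 under x↦133x: [220, 177, 183, 65, 172, 205, 14]… (length divides ord_229(133)).
Decompose π into cycles: lengths [228, 1] (2 cycles, including the fixed point 0).
Σ(ℓ_i−1) = 229−2 = 227; sign = (−1)^227 = -1.

-1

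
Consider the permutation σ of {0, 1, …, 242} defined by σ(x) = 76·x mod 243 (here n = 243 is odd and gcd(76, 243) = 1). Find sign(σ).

+1

Trace 130: π^k(130) = [130, 160, 10, 31, 169, 208, 13] for k=0..6.
Decompose π into cycles: lengths [81, 81, 27, 27, 9, 9, 3, 3, 1, 1, 1] (11 cycles, including the fixed point 0).
sign(π) = (−1)^{n − #cycles} = (−1)^{243−11} = (−1)^232 = +1.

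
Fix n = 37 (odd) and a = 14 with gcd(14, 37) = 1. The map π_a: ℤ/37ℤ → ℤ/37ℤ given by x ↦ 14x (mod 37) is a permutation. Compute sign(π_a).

Orbit of 36 under x↦14x: [36, 23, 26, 31, 27, 8, 1]… (length divides ord_37(14)).
4 cycles of lengths [12, 12, 12, 1].
n − c = 37 − 4 = 33; sign = (−1)^33 = -1.

-1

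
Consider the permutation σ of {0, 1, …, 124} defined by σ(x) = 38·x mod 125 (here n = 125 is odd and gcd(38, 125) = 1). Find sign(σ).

-1

Trace 107: π^k(107) = [107, 66, 8, 54, 52, 101, 88] for k=0..6.
4 cycles of lengths [100, 20, 4, 1].
Σ(ℓ_i−1) = 125−4 = 121; sign = (−1)^121 = -1.
Via Zolotarev, sign(π_{38}) = (38|125) = -1.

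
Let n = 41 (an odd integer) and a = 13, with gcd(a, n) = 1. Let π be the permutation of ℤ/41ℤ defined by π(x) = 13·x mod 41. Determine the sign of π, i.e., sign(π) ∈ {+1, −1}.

-1

Trace 26: π^k(26) = [26, 10, 7, 9, 35, 4, 11] for k=0..6.
π_13 has 2 disjoint cycles with lengths [40, 1] on {0,…,40}.
Σ(ℓ_i−1) = 41−2 = 39; sign = (−1)^39 = -1.
Check: (13/41) = -1 by Zolotarev.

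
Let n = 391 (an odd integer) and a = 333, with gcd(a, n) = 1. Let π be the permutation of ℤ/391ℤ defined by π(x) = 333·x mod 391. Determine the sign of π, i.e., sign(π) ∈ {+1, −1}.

+1

Start at x=56: 56 → 271 → 313 → 223 → 360 → 234 → 113 → … (one orbit).
Cycle lengths of π_333 on ℤ/391ℤ: [176, 176, 22, 16, 1]; 5 cycles in total.
n − c = 391 − 5 = 386; sign = (−1)^386 = +1.
Zolotarev: (333|391) = +1, matching the cycle-count sign.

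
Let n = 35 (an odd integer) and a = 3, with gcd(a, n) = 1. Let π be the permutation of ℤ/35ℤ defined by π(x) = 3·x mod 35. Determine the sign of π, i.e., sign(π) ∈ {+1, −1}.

+1

Start at x=27: 27 → 11 → 33 → 29 → 17 → 16 → 13 → … (one orbit).
The orbit structure of x ↦ 3x mod 35: 5 orbits of sizes [12, 12, 6, 4, 1].
5 cycles on 35: each ℓ→(−1)^(ℓ−1), product (−1)^30 = +1.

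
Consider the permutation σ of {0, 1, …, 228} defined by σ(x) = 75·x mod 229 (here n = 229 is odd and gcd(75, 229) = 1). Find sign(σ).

+1

Orbit of 144 under x↦75x: [144, 37, 27, 193, 48, 165, 9]… (length divides ord_229(75)).
The orbit structure of x ↦ 75x mod 229: 5 orbits of sizes [57, 57, 57, 57, 1].
229 − 5 = 224 transpositions; sign(π) = (−1)^224 = +1.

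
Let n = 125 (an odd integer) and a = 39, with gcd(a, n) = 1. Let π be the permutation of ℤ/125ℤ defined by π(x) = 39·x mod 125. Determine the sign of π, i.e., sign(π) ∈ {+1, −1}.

Orbit of 66 under x↦39x: [66, 74, 11, 54, 106, 9, 101]… (length divides ord_125(39)).
Cycle lengths of π_39 on ℤ/125ℤ: [50, 50, 10, 10, 2, 2, 1]; 7 cycles in total.
With 7 cycles on 125 points, sign = (−1)^{125−7} = +1.

+1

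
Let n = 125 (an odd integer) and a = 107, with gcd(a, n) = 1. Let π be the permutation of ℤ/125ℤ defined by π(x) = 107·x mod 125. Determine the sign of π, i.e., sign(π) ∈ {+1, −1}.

-1

Orbit of 101 under x↦107x: [101, 57, 99, 93, 76, 7, 124]… (length divides ord_125(107)).
Decompose π into cycles: lengths [20, 20, 20, 20, 20, 4, 4, 4, 4, 4, 4, 1] (12 cycles, including the fixed point 0).
Σ(ℓ_i−1) = 125−12 = 113; sign = (−1)^113 = -1.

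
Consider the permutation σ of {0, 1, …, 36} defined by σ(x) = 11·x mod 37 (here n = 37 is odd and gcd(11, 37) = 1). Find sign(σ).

Orbit of 11 under x↦11x: [11, 10, 36, 26, 27, 1]… (length divides ord_37(11)).
7 cycles of lengths [6, 6, 6, 6, 6, 6, 1].
With 7 cycles on 37 points, sign = (−1)^{37−7} = +1.
The Jacobi symbol (11|37) = +1 (Zolotarev) agrees.

+1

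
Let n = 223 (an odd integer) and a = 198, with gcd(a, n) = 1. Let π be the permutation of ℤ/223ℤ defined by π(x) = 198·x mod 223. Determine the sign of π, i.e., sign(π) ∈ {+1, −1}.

Orbit of 209 under x↦198x: [209, 127, 170, 210, 102, 126, 195]… (length divides ord_223(198)).
2 cycles of lengths [222, 1].
sign(π) = (−1)^{n − #cycles} = (−1)^{223−2} = (−1)^221 = -1.
(198|223)_J = -1 (Zolotarev's lemma cross-check).

-1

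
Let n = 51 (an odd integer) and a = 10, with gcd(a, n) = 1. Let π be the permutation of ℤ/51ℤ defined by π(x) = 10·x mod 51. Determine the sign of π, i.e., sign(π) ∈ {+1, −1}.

Trace 4: π^k(4) = [4, 40, 43, 22, 16, 7, 19] for k=0..6.
Cycle lengths of π_10 on ℤ/51ℤ: [16, 16, 16, 1, 1, 1]; 6 cycles in total.
51 − 6 = 45 transpositions; sign(π) = (−1)^45 = -1.
Via Zolotarev, sign(π_{10}) = (10|51) = -1.

-1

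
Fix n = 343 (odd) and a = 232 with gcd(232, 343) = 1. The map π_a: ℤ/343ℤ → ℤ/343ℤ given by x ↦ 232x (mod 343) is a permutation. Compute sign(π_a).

+1

Start at x=92: 92 → 78 → 260 → 295 → 183 → 267 → 204 → … (one orbit).
19 cycles of lengths [49, 49, 49, 49, 49, 49, 7, 7, 7, 7, 7, 7, 1, 1, 1, 1, 1, 1, 1].
19 cycles on 343: each ℓ→(−1)^(ℓ−1), product (−1)^324 = +1.
Via Zolotarev, sign(π_{232}) = (232|343) = +1.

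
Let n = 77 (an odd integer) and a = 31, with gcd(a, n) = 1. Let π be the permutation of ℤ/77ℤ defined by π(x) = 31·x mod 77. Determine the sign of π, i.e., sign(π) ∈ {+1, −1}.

-1

Start at x=69: 69 → 60 → 12 → 64 → 59 → 58 → 27 → … (one orbit).
Decompose π into cycles: lengths [30, 30, 6, 5, 5, 1] (6 cycles, including the fixed point 0).
sign(π) = (−1)^{n − #cycles} = (−1)^{77−6} = (−1)^71 = -1.
The Jacobi symbol (31|77) = -1 (Zolotarev) agrees.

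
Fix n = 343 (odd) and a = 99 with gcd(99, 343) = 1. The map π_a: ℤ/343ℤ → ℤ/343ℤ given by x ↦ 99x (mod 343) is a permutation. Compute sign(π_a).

+1

Start at x=148: 148 → 246 → 1 → 99 → 197 → 295 → 50 → 148 (one orbit).
91 cycles of lengths [7, 7, 7, 7, 7, 7, 7, 7, 7, 7, 7, 7, 7, 7, 7, 7, 7, 7, 7, 7, 7, 7, 7, 7, 7, 7, 7, 7, 7, 7, 7, 7, 7, 7, 7, 7, 7, 7, 7, 7, 7, 7, 1, 1, 1, 1, 1, 1, 1, 1, 1, 1, 1, 1, 1, 1, 1, 1, 1, 1, 1, 1, 1, 1, 1, 1, 1, 1, 1, 1, 1, 1, 1, 1, 1, 1, 1, 1, 1, 1, 1, 1, 1, 1, 1, 1, 1, 1, 1, 1, 1].
Σ(ℓ_i−1) = 343−91 = 252; sign = (−1)^252 = +1.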